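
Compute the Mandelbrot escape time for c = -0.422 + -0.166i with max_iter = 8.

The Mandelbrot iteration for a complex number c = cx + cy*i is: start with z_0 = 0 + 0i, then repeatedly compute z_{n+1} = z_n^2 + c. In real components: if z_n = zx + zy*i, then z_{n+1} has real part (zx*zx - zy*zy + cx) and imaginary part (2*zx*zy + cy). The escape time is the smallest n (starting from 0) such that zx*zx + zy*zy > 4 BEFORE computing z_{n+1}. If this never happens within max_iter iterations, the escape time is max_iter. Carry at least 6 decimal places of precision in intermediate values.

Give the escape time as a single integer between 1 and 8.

Answer: 8

Derivation:
z_0 = 0 + 0i, c = -0.4220 + -0.1660i
Iter 1: z = -0.4220 + -0.1660i, |z|^2 = 0.2056
Iter 2: z = -0.2715 + -0.0259i, |z|^2 = 0.0744
Iter 3: z = -0.3490 + -0.1519i, |z|^2 = 0.1449
Iter 4: z = -0.3233 + -0.0600i, |z|^2 = 0.1081
Iter 5: z = -0.3211 + -0.1272i, |z|^2 = 0.1193
Iter 6: z = -0.3351 + -0.0843i, |z|^2 = 0.1194
Iter 7: z = -0.3168 + -0.1095i, |z|^2 = 0.1124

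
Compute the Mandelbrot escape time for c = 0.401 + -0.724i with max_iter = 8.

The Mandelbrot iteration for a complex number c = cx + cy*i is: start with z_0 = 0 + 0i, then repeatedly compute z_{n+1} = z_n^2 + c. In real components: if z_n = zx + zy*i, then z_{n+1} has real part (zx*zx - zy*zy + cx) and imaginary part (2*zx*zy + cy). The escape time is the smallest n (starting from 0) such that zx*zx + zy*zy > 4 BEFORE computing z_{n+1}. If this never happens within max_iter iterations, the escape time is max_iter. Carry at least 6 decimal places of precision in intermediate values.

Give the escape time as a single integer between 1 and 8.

Answer: 5

Derivation:
z_0 = 0 + 0i, c = 0.4010 + -0.7240i
Iter 1: z = 0.4010 + -0.7240i, |z|^2 = 0.6850
Iter 2: z = 0.0376 + -1.3046i, |z|^2 = 1.7035
Iter 3: z = -1.2997 + -0.8222i, |z|^2 = 2.3652
Iter 4: z = 1.4142 + 1.4131i, |z|^2 = 3.9970
Iter 5: z = 0.4041 + 3.2730i, |z|^2 = 10.8759
Escaped at iteration 5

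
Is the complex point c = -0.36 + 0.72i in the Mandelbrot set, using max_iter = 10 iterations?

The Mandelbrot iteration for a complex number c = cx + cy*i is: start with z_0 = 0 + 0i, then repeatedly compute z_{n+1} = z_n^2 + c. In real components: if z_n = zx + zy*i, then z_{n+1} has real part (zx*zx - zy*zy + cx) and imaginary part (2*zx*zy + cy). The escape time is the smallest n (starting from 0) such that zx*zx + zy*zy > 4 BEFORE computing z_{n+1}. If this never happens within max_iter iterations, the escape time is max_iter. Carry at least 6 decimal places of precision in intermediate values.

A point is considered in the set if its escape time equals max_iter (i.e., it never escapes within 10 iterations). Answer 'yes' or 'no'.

z_0 = 0 + 0i, c = -0.3600 + 0.7200i
Iter 1: z = -0.3600 + 0.7200i, |z|^2 = 0.6480
Iter 2: z = -0.7488 + 0.2016i, |z|^2 = 0.6013
Iter 3: z = 0.1601 + 0.4181i, |z|^2 = 0.2004
Iter 4: z = -0.5092 + 0.8538i, |z|^2 = 0.9883
Iter 5: z = -0.8298 + -0.1495i, |z|^2 = 0.7109
Iter 6: z = 0.3062 + 0.9681i, |z|^2 = 1.0310
Iter 7: z = -1.2035 + 1.3128i, |z|^2 = 3.1719
Iter 8: z = -0.6351 + -2.4400i, |z|^2 = 6.3568
Escaped at iteration 8

Answer: no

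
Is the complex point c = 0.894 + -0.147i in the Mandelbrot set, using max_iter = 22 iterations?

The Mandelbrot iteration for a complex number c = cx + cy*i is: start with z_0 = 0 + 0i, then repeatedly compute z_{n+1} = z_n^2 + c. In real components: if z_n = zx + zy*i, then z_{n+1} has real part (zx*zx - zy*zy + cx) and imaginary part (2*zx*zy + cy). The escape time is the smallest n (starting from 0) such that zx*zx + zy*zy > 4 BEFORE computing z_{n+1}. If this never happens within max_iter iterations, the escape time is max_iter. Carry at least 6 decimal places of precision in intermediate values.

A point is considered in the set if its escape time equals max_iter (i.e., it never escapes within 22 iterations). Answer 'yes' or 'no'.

Answer: no

Derivation:
z_0 = 0 + 0i, c = 0.8940 + -0.1470i
Iter 1: z = 0.8940 + -0.1470i, |z|^2 = 0.8208
Iter 2: z = 1.6716 + -0.4098i, |z|^2 = 2.9623
Iter 3: z = 3.5204 + -1.5172i, |z|^2 = 14.6949
Escaped at iteration 3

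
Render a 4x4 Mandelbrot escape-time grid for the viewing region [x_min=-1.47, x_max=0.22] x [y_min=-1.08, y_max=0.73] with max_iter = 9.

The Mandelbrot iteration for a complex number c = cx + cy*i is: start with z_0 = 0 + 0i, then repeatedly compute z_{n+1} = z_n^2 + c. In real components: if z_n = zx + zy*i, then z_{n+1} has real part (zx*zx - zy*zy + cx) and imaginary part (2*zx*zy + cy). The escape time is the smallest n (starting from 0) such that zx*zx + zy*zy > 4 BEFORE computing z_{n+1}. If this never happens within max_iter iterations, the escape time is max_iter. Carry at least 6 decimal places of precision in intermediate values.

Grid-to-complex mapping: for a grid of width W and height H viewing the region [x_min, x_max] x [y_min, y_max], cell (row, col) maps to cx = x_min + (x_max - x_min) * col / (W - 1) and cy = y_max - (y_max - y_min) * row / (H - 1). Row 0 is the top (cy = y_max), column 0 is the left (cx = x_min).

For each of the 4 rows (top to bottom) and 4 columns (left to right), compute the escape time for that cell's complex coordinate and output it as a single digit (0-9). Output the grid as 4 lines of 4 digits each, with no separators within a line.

(row=0, col=0): c = -1.4700 + 0.7300i → escape time 3
(row=0, col=1): c = -0.9067 + 0.7300i → escape time 4
(row=0, col=2): c = -0.3433 + 0.7300i → escape time 8
(row=0, col=3): c = 0.2200 + 0.7300i → escape time 6
(row=1, col=0): c = -1.4700 + 0.1267i → escape time 7
(row=1, col=1): c = -0.9067 + 0.1267i → escape time 9
(row=1, col=2): c = -0.3433 + 0.1267i → escape time 9
(row=1, col=3): c = 0.2200 + 0.1267i → escape time 9
(row=2, col=0): c = -1.4700 + -0.4767i → escape time 3
(row=2, col=1): c = -0.9067 + -0.4767i → escape time 5
(row=2, col=2): c = -0.3433 + -0.4767i → escape time 9
(row=2, col=3): c = 0.2200 + -0.4767i → escape time 9
(row=3, col=0): c = -1.4700 + -1.0800i → escape time 2
(row=3, col=1): c = -0.9067 + -1.0800i → escape time 3
(row=3, col=2): c = -0.3433 + -1.0800i → escape time 4
(row=3, col=3): c = 0.2200 + -1.0800i → escape time 3

Answer: 3486
7999
3599
2343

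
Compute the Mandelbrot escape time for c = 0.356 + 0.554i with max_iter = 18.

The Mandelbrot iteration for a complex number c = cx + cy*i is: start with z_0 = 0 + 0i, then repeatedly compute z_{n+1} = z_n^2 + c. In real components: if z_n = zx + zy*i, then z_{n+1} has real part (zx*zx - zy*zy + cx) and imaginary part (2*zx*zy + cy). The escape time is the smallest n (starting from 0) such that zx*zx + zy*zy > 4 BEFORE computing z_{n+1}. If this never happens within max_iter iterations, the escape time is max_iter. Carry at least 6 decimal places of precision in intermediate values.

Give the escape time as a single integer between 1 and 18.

Answer: 16

Derivation:
z_0 = 0 + 0i, c = 0.3560 + 0.5540i
Iter 1: z = 0.3560 + 0.5540i, |z|^2 = 0.4337
Iter 2: z = 0.1758 + 0.9484i, |z|^2 = 0.9305
Iter 3: z = -0.5126 + 0.8875i, |z|^2 = 1.0505
Iter 4: z = -0.1689 + -0.3560i, |z|^2 = 0.1552
Iter 5: z = 0.2578 + 0.6742i, |z|^2 = 0.5210
Iter 6: z = -0.0321 + 0.9017i, |z|^2 = 0.8140
Iter 7: z = -0.4560 + 0.4961i, |z|^2 = 0.4540
Iter 8: z = 0.3178 + 0.1016i, |z|^2 = 0.1113
Iter 9: z = 0.4467 + 0.6186i, |z|^2 = 0.5821
Iter 10: z = 0.1729 + 1.1066i, |z|^2 = 1.2544
Iter 11: z = -0.8386 + 0.9366i, |z|^2 = 1.5805
Iter 12: z = 0.1821 + -1.0169i, |z|^2 = 1.0673
Iter 13: z = -0.6450 + 0.1836i, |z|^2 = 0.4497
Iter 14: z = 0.7383 + 0.3172i, |z|^2 = 0.6456
Iter 15: z = 0.8004 + 1.0223i, |z|^2 = 1.6859
Iter 16: z = -0.0485 + 2.1906i, |z|^2 = 4.8012
Escaped at iteration 16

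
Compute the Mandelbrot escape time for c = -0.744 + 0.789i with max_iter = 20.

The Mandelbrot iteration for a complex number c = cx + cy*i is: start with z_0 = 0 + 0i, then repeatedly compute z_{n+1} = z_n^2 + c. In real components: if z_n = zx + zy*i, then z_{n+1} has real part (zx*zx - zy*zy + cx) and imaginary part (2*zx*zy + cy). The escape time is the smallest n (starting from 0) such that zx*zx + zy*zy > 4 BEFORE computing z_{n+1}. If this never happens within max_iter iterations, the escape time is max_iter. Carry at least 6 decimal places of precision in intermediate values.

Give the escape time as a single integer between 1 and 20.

Answer: 4

Derivation:
z_0 = 0 + 0i, c = -0.7440 + 0.7890i
Iter 1: z = -0.7440 + 0.7890i, |z|^2 = 1.1761
Iter 2: z = -0.8130 + -0.3850i, |z|^2 = 0.8092
Iter 3: z = -0.2313 + 1.4151i, |z|^2 = 2.0559
Iter 4: z = -2.6929 + 0.1344i, |z|^2 = 7.2696
Escaped at iteration 4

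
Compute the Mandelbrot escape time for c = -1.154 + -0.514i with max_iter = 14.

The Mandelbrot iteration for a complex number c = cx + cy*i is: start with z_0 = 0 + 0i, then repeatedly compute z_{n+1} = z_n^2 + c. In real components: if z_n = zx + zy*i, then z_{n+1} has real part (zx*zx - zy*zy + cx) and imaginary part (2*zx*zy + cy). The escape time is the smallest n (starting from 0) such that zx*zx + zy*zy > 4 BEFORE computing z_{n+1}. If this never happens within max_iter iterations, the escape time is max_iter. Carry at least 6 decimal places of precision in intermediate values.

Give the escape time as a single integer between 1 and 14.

Answer: 5

Derivation:
z_0 = 0 + 0i, c = -1.1540 + -0.5140i
Iter 1: z = -1.1540 + -0.5140i, |z|^2 = 1.5959
Iter 2: z = -0.0865 + 0.6723i, |z|^2 = 0.4595
Iter 3: z = -1.5985 + -0.6303i, |z|^2 = 2.9525
Iter 4: z = 1.0040 + 1.5010i, |z|^2 = 3.2612
Iter 5: z = -2.3991 + 2.5002i, |z|^2 = 12.0064
Escaped at iteration 5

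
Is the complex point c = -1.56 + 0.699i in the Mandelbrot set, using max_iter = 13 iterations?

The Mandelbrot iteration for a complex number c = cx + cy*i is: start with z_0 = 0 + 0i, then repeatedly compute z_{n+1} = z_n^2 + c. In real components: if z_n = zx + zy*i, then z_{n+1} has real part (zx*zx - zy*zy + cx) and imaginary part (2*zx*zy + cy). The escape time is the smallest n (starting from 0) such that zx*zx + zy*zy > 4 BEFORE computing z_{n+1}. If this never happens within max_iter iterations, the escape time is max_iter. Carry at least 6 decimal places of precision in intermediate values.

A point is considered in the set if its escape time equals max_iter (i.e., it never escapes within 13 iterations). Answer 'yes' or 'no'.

Answer: no

Derivation:
z_0 = 0 + 0i, c = -1.5600 + 0.6990i
Iter 1: z = -1.5600 + 0.6990i, |z|^2 = 2.9222
Iter 2: z = 0.3850 + -1.4819i, |z|^2 = 2.3442
Iter 3: z = -3.6077 + -0.4420i, |z|^2 = 13.2112
Escaped at iteration 3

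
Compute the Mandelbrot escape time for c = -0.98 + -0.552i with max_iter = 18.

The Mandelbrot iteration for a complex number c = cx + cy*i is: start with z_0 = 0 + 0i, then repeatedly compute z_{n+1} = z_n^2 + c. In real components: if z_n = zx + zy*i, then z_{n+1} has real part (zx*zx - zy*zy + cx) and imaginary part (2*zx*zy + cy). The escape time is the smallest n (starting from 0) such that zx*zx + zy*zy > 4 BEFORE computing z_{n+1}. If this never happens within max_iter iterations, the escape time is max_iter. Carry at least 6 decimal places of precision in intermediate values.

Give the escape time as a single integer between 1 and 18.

Answer: 5

Derivation:
z_0 = 0 + 0i, c = -0.9800 + -0.5520i
Iter 1: z = -0.9800 + -0.5520i, |z|^2 = 1.2651
Iter 2: z = -0.3243 + 0.5299i, |z|^2 = 0.3860
Iter 3: z = -1.1556 + -0.8957i, |z|^2 = 2.1378
Iter 4: z = -0.4468 + 1.5182i, |z|^2 = 2.5047
Iter 5: z = -3.0854 + -1.9087i, |z|^2 = 13.1629
Escaped at iteration 5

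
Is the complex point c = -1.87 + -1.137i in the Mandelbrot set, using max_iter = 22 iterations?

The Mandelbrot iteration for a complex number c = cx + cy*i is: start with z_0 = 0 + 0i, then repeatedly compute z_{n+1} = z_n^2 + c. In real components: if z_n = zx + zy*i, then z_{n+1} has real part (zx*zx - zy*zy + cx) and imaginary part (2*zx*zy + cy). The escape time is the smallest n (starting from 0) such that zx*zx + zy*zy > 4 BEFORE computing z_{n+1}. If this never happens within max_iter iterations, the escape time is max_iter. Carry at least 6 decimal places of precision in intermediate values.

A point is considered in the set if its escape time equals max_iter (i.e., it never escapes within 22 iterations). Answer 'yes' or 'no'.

Answer: no

Derivation:
z_0 = 0 + 0i, c = -1.8700 + -1.1370i
Iter 1: z = -1.8700 + -1.1370i, |z|^2 = 4.7897
Escaped at iteration 1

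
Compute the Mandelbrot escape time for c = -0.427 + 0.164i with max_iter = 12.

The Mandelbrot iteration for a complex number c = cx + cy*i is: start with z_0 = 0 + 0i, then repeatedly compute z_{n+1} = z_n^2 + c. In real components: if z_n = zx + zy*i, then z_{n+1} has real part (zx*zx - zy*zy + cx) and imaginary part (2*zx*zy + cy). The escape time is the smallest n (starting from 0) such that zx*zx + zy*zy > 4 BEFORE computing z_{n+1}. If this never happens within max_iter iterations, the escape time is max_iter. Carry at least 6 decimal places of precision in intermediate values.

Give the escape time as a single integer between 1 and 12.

z_0 = 0 + 0i, c = -0.4270 + 0.1640i
Iter 1: z = -0.4270 + 0.1640i, |z|^2 = 0.2092
Iter 2: z = -0.2716 + 0.0239i, |z|^2 = 0.0743
Iter 3: z = -0.3538 + 0.1510i, |z|^2 = 0.1480
Iter 4: z = -0.3246 + 0.0571i, |z|^2 = 0.1086
Iter 5: z = -0.3249 + 0.1269i, |z|^2 = 0.1217
Iter 6: z = -0.3375 + 0.0815i, |z|^2 = 0.1206
Iter 7: z = -0.3197 + 0.1090i, |z|^2 = 0.1141
Iter 8: z = -0.3367 + 0.0943i, |z|^2 = 0.1222
Iter 9: z = -0.3226 + 0.1005i, |z|^2 = 0.1141
Iter 10: z = -0.3331 + 0.0992i, |z|^2 = 0.1208
Iter 11: z = -0.3259 + 0.0979i, |z|^2 = 0.1158

Answer: 12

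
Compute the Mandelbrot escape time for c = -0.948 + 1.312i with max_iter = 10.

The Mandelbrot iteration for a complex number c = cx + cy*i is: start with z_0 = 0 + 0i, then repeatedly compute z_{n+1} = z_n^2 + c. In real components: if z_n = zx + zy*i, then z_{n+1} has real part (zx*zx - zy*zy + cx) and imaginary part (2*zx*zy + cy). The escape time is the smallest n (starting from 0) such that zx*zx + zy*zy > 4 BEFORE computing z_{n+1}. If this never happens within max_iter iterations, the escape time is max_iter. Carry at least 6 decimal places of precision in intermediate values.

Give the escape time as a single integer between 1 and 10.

Answer: 2

Derivation:
z_0 = 0 + 0i, c = -0.9480 + 1.3120i
Iter 1: z = -0.9480 + 1.3120i, |z|^2 = 2.6200
Iter 2: z = -1.7706 + -1.1756i, |z|^2 = 4.5171
Escaped at iteration 2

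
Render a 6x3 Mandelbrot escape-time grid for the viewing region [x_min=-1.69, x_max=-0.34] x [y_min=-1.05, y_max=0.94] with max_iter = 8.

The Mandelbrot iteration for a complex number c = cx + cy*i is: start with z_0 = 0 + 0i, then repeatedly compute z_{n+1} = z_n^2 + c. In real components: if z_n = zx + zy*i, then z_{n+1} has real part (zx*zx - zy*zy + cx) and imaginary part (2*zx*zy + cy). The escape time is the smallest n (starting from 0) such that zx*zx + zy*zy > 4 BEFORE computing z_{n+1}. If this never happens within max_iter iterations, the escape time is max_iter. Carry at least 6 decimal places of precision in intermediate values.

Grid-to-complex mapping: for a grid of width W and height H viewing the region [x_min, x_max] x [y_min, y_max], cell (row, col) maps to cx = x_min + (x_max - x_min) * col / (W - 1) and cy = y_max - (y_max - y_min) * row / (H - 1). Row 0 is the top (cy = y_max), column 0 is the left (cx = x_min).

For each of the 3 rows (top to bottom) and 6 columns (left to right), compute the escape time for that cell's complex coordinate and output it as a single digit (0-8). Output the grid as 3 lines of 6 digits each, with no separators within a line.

(row=0, col=0): c = -1.6900 + 0.9400i → escape time 2
(row=0, col=1): c = -1.4200 + 0.9400i → escape time 3
(row=0, col=2): c = -1.1500 + 0.9400i → escape time 3
(row=0, col=3): c = -0.8800 + 0.9400i → escape time 3
(row=0, col=4): c = -0.6100 + 0.9400i → escape time 4
(row=0, col=5): c = -0.3400 + 0.9400i → escape time 5
(row=1, col=0): c = -1.6900 + -0.0550i → escape time 7
(row=1, col=1): c = -1.4200 + -0.0550i → escape time 8
(row=1, col=2): c = -1.1500 + -0.0550i → escape time 8
(row=1, col=3): c = -0.8800 + -0.0550i → escape time 8
(row=1, col=4): c = -0.6100 + -0.0550i → escape time 8
(row=1, col=5): c = -0.3400 + -0.0550i → escape time 8
(row=2, col=0): c = -1.6900 + -1.0500i → escape time 2
(row=2, col=1): c = -1.4200 + -1.0500i → escape time 3
(row=2, col=2): c = -1.1500 + -1.0500i → escape time 3
(row=2, col=3): c = -0.8800 + -1.0500i → escape time 3
(row=2, col=4): c = -0.6100 + -1.0500i → escape time 3
(row=2, col=5): c = -0.3400 + -1.0500i → escape time 5

Answer: 233345
788888
233335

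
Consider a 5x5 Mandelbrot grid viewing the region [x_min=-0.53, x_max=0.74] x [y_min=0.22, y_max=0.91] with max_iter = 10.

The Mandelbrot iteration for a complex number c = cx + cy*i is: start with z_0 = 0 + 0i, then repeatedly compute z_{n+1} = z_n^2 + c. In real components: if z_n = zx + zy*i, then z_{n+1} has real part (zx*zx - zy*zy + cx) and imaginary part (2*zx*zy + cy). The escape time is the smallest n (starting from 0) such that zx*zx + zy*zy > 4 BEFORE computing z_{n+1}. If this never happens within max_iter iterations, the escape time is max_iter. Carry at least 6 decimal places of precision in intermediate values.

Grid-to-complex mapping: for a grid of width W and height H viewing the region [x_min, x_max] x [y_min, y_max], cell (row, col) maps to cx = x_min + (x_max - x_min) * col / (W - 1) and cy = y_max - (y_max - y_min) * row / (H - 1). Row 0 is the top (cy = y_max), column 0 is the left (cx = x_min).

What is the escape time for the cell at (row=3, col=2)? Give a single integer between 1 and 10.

Answer: 10

Derivation:
z_0 = 0 + 0i, c = 0.1050 + 0.3925i
Iter 1: z = 0.1050 + 0.3925i, |z|^2 = 0.1651
Iter 2: z = -0.0380 + 0.4749i, |z|^2 = 0.2270
Iter 3: z = -0.1191 + 0.3564i, |z|^2 = 0.1412
Iter 4: z = -0.0078 + 0.3076i, |z|^2 = 0.0947
Iter 5: z = 0.0104 + 0.3877i, |z|^2 = 0.1504
Iter 6: z = -0.0452 + 0.4006i, |z|^2 = 0.1625
Iter 7: z = -0.0534 + 0.3563i, |z|^2 = 0.1298
Iter 8: z = -0.0191 + 0.3544i, |z|^2 = 0.1260
Iter 9: z = -0.0203 + 0.3790i, |z|^2 = 0.1440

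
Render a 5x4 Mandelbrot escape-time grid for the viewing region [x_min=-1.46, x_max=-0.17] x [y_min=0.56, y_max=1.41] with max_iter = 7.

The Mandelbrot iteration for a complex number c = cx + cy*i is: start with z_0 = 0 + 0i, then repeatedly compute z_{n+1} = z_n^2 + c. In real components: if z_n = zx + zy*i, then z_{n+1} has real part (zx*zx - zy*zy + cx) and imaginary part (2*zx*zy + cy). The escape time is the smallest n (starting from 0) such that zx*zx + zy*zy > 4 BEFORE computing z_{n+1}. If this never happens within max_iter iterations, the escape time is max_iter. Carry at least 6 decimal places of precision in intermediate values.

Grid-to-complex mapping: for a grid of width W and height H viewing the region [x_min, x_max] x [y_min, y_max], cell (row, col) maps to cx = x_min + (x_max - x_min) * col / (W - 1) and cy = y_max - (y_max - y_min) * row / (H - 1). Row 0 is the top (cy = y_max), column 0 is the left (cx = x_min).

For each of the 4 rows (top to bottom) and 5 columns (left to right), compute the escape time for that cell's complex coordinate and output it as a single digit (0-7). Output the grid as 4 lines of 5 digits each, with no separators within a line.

Answer: 12222
23336
33457
34577

Derivation:
(row=0, col=0): c = -1.4600 + 1.4100i → escape time 1
(row=0, col=1): c = -1.1375 + 1.4100i → escape time 2
(row=0, col=2): c = -0.8150 + 1.4100i → escape time 2
(row=0, col=3): c = -0.4925 + 1.4100i → escape time 2
(row=0, col=4): c = -0.1700 + 1.4100i → escape time 2
(row=1, col=0): c = -1.4600 + 1.1267i → escape time 2
(row=1, col=1): c = -1.1375 + 1.1267i → escape time 3
(row=1, col=2): c = -0.8150 + 1.1267i → escape time 3
(row=1, col=3): c = -0.4925 + 1.1267i → escape time 3
(row=1, col=4): c = -0.1700 + 1.1267i → escape time 6
(row=2, col=0): c = -1.4600 + 0.8433i → escape time 3
(row=2, col=1): c = -1.1375 + 0.8433i → escape time 3
(row=2, col=2): c = -0.8150 + 0.8433i → escape time 4
(row=2, col=3): c = -0.4925 + 0.8433i → escape time 5
(row=2, col=4): c = -0.1700 + 0.8433i → escape time 7
(row=3, col=0): c = -1.4600 + 0.5600i → escape time 3
(row=3, col=1): c = -1.1375 + 0.5600i → escape time 4
(row=3, col=2): c = -0.8150 + 0.5600i → escape time 5
(row=3, col=3): c = -0.4925 + 0.5600i → escape time 7
(row=3, col=4): c = -0.1700 + 0.5600i → escape time 7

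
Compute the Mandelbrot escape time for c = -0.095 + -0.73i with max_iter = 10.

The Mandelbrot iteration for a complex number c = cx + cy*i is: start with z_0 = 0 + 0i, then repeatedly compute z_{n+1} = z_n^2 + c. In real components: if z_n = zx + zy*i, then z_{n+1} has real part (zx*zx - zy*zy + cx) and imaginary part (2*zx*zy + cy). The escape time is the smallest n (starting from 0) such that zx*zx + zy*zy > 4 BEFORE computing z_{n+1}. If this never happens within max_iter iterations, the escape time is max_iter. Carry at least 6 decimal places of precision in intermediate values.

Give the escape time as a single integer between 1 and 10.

z_0 = 0 + 0i, c = -0.0950 + -0.7300i
Iter 1: z = -0.0950 + -0.7300i, |z|^2 = 0.5419
Iter 2: z = -0.6189 + -0.5913i, |z|^2 = 0.7326
Iter 3: z = -0.0616 + 0.0019i, |z|^2 = 0.0038
Iter 4: z = -0.0912 + -0.7302i, |z|^2 = 0.5416
Iter 5: z = -0.6199 + -0.5968i, |z|^2 = 0.7405
Iter 6: z = -0.0669 + 0.0099i, |z|^2 = 0.0046
Iter 7: z = -0.0906 + -0.7313i, |z|^2 = 0.5431
Iter 8: z = -0.6216 + -0.5974i, |z|^2 = 0.7434
Iter 9: z = -0.0655 + 0.0128i, |z|^2 = 0.0045

Answer: 10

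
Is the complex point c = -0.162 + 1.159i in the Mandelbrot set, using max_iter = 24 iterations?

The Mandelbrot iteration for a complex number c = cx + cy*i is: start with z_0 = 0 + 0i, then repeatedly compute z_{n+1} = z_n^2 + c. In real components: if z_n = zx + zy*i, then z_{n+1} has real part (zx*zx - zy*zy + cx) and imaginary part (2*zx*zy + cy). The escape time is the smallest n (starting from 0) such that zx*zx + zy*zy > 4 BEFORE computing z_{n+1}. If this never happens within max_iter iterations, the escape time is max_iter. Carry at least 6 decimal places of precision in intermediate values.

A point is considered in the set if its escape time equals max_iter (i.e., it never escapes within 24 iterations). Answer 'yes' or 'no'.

z_0 = 0 + 0i, c = -0.1620 + 1.1590i
Iter 1: z = -0.1620 + 1.1590i, |z|^2 = 1.3695
Iter 2: z = -1.4790 + 0.7835i, |z|^2 = 2.8014
Iter 3: z = 1.4117 + -1.1586i, |z|^2 = 3.3353
Iter 4: z = 0.4885 + -2.1122i, |z|^2 = 4.7001
Escaped at iteration 4

Answer: no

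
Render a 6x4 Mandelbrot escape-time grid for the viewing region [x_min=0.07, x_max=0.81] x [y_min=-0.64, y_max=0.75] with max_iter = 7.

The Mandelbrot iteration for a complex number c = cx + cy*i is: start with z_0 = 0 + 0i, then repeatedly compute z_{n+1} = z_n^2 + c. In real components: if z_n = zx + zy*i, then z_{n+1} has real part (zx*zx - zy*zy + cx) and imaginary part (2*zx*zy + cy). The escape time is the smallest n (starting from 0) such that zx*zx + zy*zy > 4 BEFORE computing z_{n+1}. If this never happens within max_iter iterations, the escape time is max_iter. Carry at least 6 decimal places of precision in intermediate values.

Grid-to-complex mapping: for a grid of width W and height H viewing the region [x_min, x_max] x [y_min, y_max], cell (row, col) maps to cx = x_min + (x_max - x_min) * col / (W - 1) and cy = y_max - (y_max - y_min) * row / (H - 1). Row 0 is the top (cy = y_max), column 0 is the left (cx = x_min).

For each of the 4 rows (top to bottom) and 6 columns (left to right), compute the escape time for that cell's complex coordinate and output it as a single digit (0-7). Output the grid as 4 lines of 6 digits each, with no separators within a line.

Answer: 765332
777533
777543
777433

Derivation:
(row=0, col=0): c = 0.0700 + 0.7500i → escape time 7
(row=0, col=1): c = 0.2180 + 0.7500i → escape time 6
(row=0, col=2): c = 0.3660 + 0.7500i → escape time 5
(row=0, col=3): c = 0.5140 + 0.7500i → escape time 3
(row=0, col=4): c = 0.6620 + 0.7500i → escape time 3
(row=0, col=5): c = 0.8100 + 0.7500i → escape time 2
(row=1, col=0): c = 0.0700 + 0.2867i → escape time 7
(row=1, col=1): c = 0.2180 + 0.2867i → escape time 7
(row=1, col=2): c = 0.3660 + 0.2867i → escape time 7
(row=1, col=3): c = 0.5140 + 0.2867i → escape time 5
(row=1, col=4): c = 0.6620 + 0.2867i → escape time 3
(row=1, col=5): c = 0.8100 + 0.2867i → escape time 3
(row=2, col=0): c = 0.0700 + -0.1767i → escape time 7
(row=2, col=1): c = 0.2180 + -0.1767i → escape time 7
(row=2, col=2): c = 0.3660 + -0.1767i → escape time 7
(row=2, col=3): c = 0.5140 + -0.1767i → escape time 5
(row=2, col=4): c = 0.6620 + -0.1767i → escape time 4
(row=2, col=5): c = 0.8100 + -0.1767i → escape time 3
(row=3, col=0): c = 0.0700 + -0.6400i → escape time 7
(row=3, col=1): c = 0.2180 + -0.6400i → escape time 7
(row=3, col=2): c = 0.3660 + -0.6400i → escape time 7
(row=3, col=3): c = 0.5140 + -0.6400i → escape time 4
(row=3, col=4): c = 0.6620 + -0.6400i → escape time 3
(row=3, col=5): c = 0.8100 + -0.6400i → escape time 3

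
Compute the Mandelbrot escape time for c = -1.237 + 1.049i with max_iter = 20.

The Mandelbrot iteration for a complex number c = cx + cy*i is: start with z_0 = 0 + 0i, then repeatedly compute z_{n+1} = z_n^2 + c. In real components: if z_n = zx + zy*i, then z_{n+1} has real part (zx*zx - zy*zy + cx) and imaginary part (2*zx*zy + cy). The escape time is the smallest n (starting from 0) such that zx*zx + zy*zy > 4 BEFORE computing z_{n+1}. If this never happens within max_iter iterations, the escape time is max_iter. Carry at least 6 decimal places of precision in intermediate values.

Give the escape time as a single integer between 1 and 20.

Answer: 3

Derivation:
z_0 = 0 + 0i, c = -1.2370 + 1.0490i
Iter 1: z = -1.2370 + 1.0490i, |z|^2 = 2.6306
Iter 2: z = -0.8072 + -1.5462i, |z|^2 = 3.0424
Iter 3: z = -2.9762 + 3.5453i, |z|^2 = 21.4271
Escaped at iteration 3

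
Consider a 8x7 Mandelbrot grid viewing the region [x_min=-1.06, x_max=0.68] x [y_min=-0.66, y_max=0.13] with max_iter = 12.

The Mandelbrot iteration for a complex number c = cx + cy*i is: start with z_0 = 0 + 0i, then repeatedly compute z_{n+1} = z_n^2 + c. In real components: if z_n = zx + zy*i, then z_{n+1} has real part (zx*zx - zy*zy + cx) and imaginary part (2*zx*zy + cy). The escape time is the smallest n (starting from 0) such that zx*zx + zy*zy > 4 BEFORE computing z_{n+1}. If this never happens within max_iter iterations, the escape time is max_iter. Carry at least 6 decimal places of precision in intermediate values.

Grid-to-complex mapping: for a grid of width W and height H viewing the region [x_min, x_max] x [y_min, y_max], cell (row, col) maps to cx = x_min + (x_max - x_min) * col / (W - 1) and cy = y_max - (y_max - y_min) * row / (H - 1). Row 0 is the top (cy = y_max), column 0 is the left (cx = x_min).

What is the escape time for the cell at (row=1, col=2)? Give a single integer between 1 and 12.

Answer: 12

Derivation:
z_0 = 0 + 0i, c = -0.5629 + -0.0017i
Iter 1: z = -0.5629 + -0.0017i, |z|^2 = 0.3168
Iter 2: z = -0.2461 + 0.0002i, |z|^2 = 0.0605
Iter 3: z = -0.5023 + -0.0018i, |z|^2 = 0.2523
Iter 4: z = -0.3105 + 0.0001i, |z|^2 = 0.0964
Iter 5: z = -0.4664 + -0.0017i, |z|^2 = 0.2176
Iter 6: z = -0.3453 + -0.0000i, |z|^2 = 0.1192
Iter 7: z = -0.4436 + -0.0016i, |z|^2 = 0.1968
Iter 8: z = -0.3661 + -0.0002i, |z|^2 = 0.1340
Iter 9: z = -0.4289 + -0.0015i, |z|^2 = 0.1839
Iter 10: z = -0.3789 + -0.0004i, |z|^2 = 0.1436
Iter 11: z = -0.4193 + -0.0014i, |z|^2 = 0.1758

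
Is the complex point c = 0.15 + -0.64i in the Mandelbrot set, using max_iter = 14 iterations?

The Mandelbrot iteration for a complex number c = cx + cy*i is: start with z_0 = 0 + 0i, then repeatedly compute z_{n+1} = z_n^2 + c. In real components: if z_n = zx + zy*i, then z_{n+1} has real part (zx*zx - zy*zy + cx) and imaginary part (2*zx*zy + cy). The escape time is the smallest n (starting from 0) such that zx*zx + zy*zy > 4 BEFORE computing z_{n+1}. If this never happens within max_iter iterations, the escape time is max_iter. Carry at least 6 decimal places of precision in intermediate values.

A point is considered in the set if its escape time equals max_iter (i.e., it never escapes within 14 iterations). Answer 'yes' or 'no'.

Answer: yes

Derivation:
z_0 = 0 + 0i, c = 0.1500 + -0.6400i
Iter 1: z = 0.1500 + -0.6400i, |z|^2 = 0.4321
Iter 2: z = -0.2371 + -0.8320i, |z|^2 = 0.7484
Iter 3: z = -0.4860 + -0.2455i, |z|^2 = 0.2965
Iter 4: z = 0.3260 + -0.4014i, |z|^2 = 0.2674
Iter 5: z = 0.0951 + -0.9017i, |z|^2 = 0.8221
Iter 6: z = -0.6540 + -0.8115i, |z|^2 = 1.0863
Iter 7: z = -0.0809 + 0.4214i, |z|^2 = 0.1842
Iter 8: z = -0.0211 + -0.7082i, |z|^2 = 0.5020
Iter 9: z = -0.3511 + -0.6102i, |z|^2 = 0.4956
Iter 10: z = -0.0990 + -0.2115i, |z|^2 = 0.0546
Iter 11: z = 0.1151 + -0.5981i, |z|^2 = 0.3710
Iter 12: z = -0.1945 + -0.7776i, |z|^2 = 0.6425
Iter 13: z = -0.4169 + -0.3375i, |z|^2 = 0.2877
Did not escape in 14 iterations → in set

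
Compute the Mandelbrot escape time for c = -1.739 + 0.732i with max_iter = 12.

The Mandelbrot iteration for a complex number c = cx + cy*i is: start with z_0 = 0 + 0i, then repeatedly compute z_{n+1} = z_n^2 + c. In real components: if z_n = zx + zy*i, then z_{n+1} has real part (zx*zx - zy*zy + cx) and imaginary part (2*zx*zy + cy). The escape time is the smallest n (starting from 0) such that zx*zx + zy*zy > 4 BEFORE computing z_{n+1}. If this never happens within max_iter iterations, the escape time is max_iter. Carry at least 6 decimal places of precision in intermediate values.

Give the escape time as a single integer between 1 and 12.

z_0 = 0 + 0i, c = -1.7390 + 0.7320i
Iter 1: z = -1.7390 + 0.7320i, |z|^2 = 3.5599
Iter 2: z = 0.7493 + -1.8139i, |z|^2 = 3.8517
Iter 3: z = -4.4678 + -1.9863i, |z|^2 = 23.9064
Escaped at iteration 3

Answer: 3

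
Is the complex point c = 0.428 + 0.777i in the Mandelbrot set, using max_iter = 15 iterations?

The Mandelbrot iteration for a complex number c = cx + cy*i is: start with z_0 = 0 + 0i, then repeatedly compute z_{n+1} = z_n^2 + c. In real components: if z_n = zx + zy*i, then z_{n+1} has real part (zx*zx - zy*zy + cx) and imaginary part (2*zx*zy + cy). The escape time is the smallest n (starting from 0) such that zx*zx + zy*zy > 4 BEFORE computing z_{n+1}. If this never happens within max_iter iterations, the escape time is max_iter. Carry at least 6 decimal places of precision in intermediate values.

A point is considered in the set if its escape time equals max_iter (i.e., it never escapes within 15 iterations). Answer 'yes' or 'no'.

z_0 = 0 + 0i, c = 0.4280 + 0.7770i
Iter 1: z = 0.4280 + 0.7770i, |z|^2 = 0.7869
Iter 2: z = 0.0075 + 1.4421i, |z|^2 = 2.0797
Iter 3: z = -1.6516 + 0.7985i, |z|^2 = 3.3655
Iter 4: z = 2.5183 + -1.8607i, |z|^2 = 9.8038
Escaped at iteration 4

Answer: no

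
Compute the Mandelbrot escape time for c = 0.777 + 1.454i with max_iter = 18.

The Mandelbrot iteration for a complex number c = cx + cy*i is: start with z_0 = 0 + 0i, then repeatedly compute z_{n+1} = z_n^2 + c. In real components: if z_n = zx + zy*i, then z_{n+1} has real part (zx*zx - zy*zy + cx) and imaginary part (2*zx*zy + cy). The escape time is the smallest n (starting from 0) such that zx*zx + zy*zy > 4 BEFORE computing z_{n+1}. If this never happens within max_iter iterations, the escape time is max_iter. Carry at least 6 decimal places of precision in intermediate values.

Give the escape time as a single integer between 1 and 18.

z_0 = 0 + 0i, c = 0.7770 + 1.4540i
Iter 1: z = 0.7770 + 1.4540i, |z|^2 = 2.7178
Iter 2: z = -0.7334 + 3.7135i, |z|^2 = 14.3281
Escaped at iteration 2

Answer: 2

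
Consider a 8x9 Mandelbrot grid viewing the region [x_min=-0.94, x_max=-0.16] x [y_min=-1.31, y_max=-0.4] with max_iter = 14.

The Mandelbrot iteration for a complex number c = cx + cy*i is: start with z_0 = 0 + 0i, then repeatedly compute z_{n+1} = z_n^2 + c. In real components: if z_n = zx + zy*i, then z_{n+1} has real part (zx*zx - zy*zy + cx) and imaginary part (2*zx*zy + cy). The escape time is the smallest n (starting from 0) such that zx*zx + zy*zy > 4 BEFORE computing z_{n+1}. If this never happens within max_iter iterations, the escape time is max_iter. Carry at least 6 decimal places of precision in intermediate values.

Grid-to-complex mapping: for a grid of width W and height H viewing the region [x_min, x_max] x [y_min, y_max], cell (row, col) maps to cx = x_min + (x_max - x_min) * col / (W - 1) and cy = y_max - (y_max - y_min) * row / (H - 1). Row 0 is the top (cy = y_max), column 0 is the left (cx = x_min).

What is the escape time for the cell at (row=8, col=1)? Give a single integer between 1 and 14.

z_0 = 0 + 0i, c = -0.8286 + -1.3100i
Iter 1: z = -0.8286 + -1.3100i, |z|^2 = 2.4026
Iter 2: z = -1.8581 + 0.8609i, |z|^2 = 4.1938
Escaped at iteration 2

Answer: 2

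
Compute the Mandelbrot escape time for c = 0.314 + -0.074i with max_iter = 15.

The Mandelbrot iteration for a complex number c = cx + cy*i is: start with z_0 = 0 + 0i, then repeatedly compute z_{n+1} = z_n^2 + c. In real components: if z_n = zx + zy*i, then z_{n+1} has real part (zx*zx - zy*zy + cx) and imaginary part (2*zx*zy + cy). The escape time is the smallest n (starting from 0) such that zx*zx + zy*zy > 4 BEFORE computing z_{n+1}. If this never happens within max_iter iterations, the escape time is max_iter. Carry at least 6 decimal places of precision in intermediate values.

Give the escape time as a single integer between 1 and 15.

z_0 = 0 + 0i, c = 0.3140 + -0.0740i
Iter 1: z = 0.3140 + -0.0740i, |z|^2 = 0.1041
Iter 2: z = 0.4071 + -0.1205i, |z|^2 = 0.1803
Iter 3: z = 0.4652 + -0.1721i, |z|^2 = 0.2461
Iter 4: z = 0.5008 + -0.2341i, |z|^2 = 0.3056
Iter 5: z = 0.5100 + -0.3085i, |z|^2 = 0.3553
Iter 6: z = 0.4789 + -0.3887i, |z|^2 = 0.3805
Iter 7: z = 0.3923 + -0.4463i, |z|^2 = 0.3531
Iter 8: z = 0.2687 + -0.4242i, |z|^2 = 0.2521
Iter 9: z = 0.2063 + -0.3019i, |z|^2 = 0.1337
Iter 10: z = 0.2654 + -0.1986i, |z|^2 = 0.1099
Iter 11: z = 0.3450 + -0.1794i, |z|^2 = 0.1512
Iter 12: z = 0.4008 + -0.1978i, |z|^2 = 0.1998
Iter 13: z = 0.4356 + -0.2326i, |z|^2 = 0.2438
Iter 14: z = 0.4496 + -0.2766i, |z|^2 = 0.2787

Answer: 15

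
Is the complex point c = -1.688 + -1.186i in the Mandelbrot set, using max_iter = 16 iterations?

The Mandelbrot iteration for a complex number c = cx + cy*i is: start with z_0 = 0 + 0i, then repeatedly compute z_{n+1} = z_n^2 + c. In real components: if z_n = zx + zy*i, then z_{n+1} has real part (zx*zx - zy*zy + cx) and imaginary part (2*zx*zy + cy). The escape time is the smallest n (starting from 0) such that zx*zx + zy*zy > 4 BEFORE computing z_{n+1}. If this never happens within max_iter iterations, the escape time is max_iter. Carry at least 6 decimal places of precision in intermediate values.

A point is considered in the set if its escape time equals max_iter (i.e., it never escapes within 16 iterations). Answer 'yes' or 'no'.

Answer: no

Derivation:
z_0 = 0 + 0i, c = -1.6880 + -1.1860i
Iter 1: z = -1.6880 + -1.1860i, |z|^2 = 4.2559
Escaped at iteration 1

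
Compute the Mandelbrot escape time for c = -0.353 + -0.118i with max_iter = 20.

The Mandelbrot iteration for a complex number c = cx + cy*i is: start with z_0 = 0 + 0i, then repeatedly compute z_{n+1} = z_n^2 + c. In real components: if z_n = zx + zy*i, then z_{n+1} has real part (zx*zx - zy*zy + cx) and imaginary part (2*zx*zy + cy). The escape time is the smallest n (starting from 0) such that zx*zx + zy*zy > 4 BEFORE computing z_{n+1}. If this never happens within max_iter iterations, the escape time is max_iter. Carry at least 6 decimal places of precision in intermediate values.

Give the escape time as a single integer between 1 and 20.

Answer: 20

Derivation:
z_0 = 0 + 0i, c = -0.3530 + -0.1180i
Iter 1: z = -0.3530 + -0.1180i, |z|^2 = 0.1385
Iter 2: z = -0.2423 + -0.0347i, |z|^2 = 0.0599
Iter 3: z = -0.2955 + -0.1012i, |z|^2 = 0.0976
Iter 4: z = -0.2759 + -0.0582i, |z|^2 = 0.0795
Iter 5: z = -0.2803 + -0.0859i, |z|^2 = 0.0859
Iter 6: z = -0.2818 + -0.0699i, |z|^2 = 0.0843
Iter 7: z = -0.2785 + -0.0786i, |z|^2 = 0.0837
Iter 8: z = -0.2816 + -0.0742i, |z|^2 = 0.0848
Iter 9: z = -0.2792 + -0.0762i, |z|^2 = 0.0837
Iter 10: z = -0.2809 + -0.0755i, |z|^2 = 0.0846
Iter 11: z = -0.2798 + -0.0756i, |z|^2 = 0.0840
Iter 12: z = -0.2804 + -0.0757i, |z|^2 = 0.0844
Iter 13: z = -0.2801 + -0.0756i, |z|^2 = 0.0842
Iter 14: z = -0.2803 + -0.0757i, |z|^2 = 0.0843
Iter 15: z = -0.2802 + -0.0756i, |z|^2 = 0.0842
Iter 16: z = -0.2802 + -0.0756i, |z|^2 = 0.0842
Iter 17: z = -0.2802 + -0.0756i, |z|^2 = 0.0842
Iter 18: z = -0.2802 + -0.0756i, |z|^2 = 0.0842
Iter 19: z = -0.2802 + -0.0756i, |z|^2 = 0.0842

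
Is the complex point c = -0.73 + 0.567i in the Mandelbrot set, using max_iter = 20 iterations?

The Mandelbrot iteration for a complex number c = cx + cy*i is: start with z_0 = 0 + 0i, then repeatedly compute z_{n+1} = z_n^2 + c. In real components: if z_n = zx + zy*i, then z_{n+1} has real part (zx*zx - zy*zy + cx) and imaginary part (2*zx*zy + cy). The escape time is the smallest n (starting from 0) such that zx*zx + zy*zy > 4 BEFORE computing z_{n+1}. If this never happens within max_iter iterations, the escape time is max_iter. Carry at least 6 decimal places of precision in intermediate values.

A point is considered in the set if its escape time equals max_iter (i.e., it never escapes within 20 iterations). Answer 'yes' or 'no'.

Answer: no

Derivation:
z_0 = 0 + 0i, c = -0.7300 + 0.5670i
Iter 1: z = -0.7300 + 0.5670i, |z|^2 = 0.8544
Iter 2: z = -0.5186 + -0.2608i, |z|^2 = 0.3370
Iter 3: z = -0.5291 + 0.8375i, |z|^2 = 0.9814
Iter 4: z = -1.1515 + -0.3192i, |z|^2 = 1.4279
Iter 5: z = 0.4940 + 1.3022i, |z|^2 = 1.9398
Iter 6: z = -2.1817 + 1.8537i, |z|^2 = 8.1960
Escaped at iteration 6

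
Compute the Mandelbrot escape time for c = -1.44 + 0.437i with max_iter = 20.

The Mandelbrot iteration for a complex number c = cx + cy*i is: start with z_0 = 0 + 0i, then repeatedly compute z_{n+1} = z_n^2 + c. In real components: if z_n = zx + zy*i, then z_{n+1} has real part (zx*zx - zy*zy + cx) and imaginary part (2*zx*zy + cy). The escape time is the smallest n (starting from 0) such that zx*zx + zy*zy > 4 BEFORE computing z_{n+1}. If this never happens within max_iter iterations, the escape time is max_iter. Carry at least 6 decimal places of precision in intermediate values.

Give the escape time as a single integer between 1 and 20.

z_0 = 0 + 0i, c = -1.4400 + 0.4370i
Iter 1: z = -1.4400 + 0.4370i, |z|^2 = 2.2646
Iter 2: z = 0.4426 + -0.8216i, |z|^2 = 0.8709
Iter 3: z = -1.9190 + -0.2903i, |z|^2 = 3.7670
Iter 4: z = 2.1584 + 1.5512i, |z|^2 = 7.0650
Escaped at iteration 4

Answer: 4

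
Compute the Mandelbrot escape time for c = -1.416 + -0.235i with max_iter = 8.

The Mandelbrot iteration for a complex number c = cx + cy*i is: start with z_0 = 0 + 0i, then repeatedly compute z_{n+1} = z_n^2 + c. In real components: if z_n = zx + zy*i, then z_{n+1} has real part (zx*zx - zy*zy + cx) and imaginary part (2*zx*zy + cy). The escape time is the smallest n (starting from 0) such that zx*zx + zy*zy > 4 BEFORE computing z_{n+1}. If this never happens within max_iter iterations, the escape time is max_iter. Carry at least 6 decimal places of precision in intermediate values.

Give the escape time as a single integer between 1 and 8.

z_0 = 0 + 0i, c = -1.4160 + -0.2350i
Iter 1: z = -1.4160 + -0.2350i, |z|^2 = 2.0603
Iter 2: z = 0.5338 + 0.4305i, |z|^2 = 0.4703
Iter 3: z = -1.3164 + 0.2246i, |z|^2 = 1.7833
Iter 4: z = 0.2664 + -0.8264i, |z|^2 = 0.7540
Iter 5: z = -2.0281 + -0.6753i, |z|^2 = 4.5690
Escaped at iteration 5

Answer: 5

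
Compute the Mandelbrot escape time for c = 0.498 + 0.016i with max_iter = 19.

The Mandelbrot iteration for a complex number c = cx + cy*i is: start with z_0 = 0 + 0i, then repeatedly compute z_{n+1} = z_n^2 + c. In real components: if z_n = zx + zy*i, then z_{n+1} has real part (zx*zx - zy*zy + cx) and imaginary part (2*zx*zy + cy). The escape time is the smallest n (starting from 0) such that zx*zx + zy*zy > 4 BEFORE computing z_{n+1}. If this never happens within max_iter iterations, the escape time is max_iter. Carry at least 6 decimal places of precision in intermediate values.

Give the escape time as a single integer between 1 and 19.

z_0 = 0 + 0i, c = 0.4980 + 0.0160i
Iter 1: z = 0.4980 + 0.0160i, |z|^2 = 0.2483
Iter 2: z = 0.7457 + 0.0319i, |z|^2 = 0.5572
Iter 3: z = 1.0531 + 0.0636i, |z|^2 = 1.1131
Iter 4: z = 1.6030 + 0.1500i, |z|^2 = 2.5922
Iter 5: z = 3.0451 + 0.4970i, |z|^2 = 9.5199
Escaped at iteration 5

Answer: 5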